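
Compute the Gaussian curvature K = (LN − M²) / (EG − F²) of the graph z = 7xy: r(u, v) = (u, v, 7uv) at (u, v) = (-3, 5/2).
K = -784/8958049

Coefficients of the first fundamental form: E = 49*v^2 + 1, F = 49*u*v, G = 49*u^2 + 1.
Coefficients of the second fundamental form: L = 0, M = 7/sqrt(49*u^2 + 49*v^2 + 1), N = 0.
Assemble K = (LN − M²)/(EG − F²) = -49/(2401*u^4 + 4802*u^2*v^2 + 98*u^2 + 2401*v^4 + 98*v^2 + 1). At (u, v) = (-3, 5/2): K = -784/8958049.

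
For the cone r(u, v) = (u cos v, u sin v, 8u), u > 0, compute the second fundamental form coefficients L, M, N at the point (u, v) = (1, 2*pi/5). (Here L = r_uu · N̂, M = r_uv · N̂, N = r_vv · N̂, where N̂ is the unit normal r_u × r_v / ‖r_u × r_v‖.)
L = 0;  M = 0;  N = 8*sqrt(65)/65

Compute the unit normal N̂(u, v) = (-8*sqrt(65)*u*cos(v)/(65*Abs(u)), -8*sqrt(65)*u*sin(v)/(65*Abs(u)), sqrt(65)*u/(65*Abs(u))), and the second partials r_uu, r_uv, r_vv. Take dot products:
  L(u, v) = r_uu · N̂ = 0,
  M(u, v) = r_uv · N̂ = 0,
  N(u, v) = r_vv · N̂ = 8*sqrt(65)*u^2/(65*Abs(u)).
Evaluating at (u, v) = (1, 2*pi/5):
  L = 0, M = 0, N = 8*sqrt(65)/65.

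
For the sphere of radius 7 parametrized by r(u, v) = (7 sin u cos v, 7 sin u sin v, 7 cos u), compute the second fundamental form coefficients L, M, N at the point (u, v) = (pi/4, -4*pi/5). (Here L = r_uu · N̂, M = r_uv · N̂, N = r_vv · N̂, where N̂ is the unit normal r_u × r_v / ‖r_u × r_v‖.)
L = -7;  M = 0;  N = -7/2

Compute the unit normal N̂(u, v) = (sin(u)^2*cos(v)/Abs(sin(u)), sin(u)^2*sin(v)/Abs(sin(u)), sin(2*u)/(2*Abs(sin(u)))), and the second partials r_uu, r_uv, r_vv. Take dot products:
  L(u, v) = r_uu · N̂ = -7*sin(u)/Abs(sin(u)),
  M(u, v) = r_uv · N̂ = 0,
  N(u, v) = r_vv · N̂ = -7*sin(u)^3/Abs(sin(u)).
Evaluating at (u, v) = (pi/4, -4*pi/5):
  L = -7, M = 0, N = -7/2.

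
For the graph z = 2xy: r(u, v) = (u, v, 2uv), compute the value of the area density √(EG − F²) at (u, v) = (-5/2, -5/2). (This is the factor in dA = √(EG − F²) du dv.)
√(EG − F²)|_{(-5/2, -5/2)} = sqrt(51)

E = 4*v^2 + 1, F = 4*u*v, G = 4*u^2 + 1, so EG − F² = 4*u^2 + 4*v^2 + 1. Taking the positive square root: √(EG − F²) = sqrt(4*u^2 + 4*v^2 + 1). At (u, v) = (-5/2, -5/2): sqrt(51).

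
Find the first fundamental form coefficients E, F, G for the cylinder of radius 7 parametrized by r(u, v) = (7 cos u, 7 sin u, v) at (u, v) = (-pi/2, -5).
E = 49;  F = 0;  G = 1

Partials: r_u = (-7*sin(u), 7*cos(u), 0), r_v = (0, 0, 1). As functions of (u, v):
  E = r_u · r_u = 49,
  F = r_u · r_v = 0,
  G = r_v · r_v = 1.
Evaluating at (u, v) = (-pi/2, -5): E = 49, F = 0, G = 1.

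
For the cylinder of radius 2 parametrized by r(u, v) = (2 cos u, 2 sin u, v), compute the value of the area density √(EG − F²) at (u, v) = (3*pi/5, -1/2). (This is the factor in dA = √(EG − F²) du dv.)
√(EG − F²)|_{(3*pi/5, -1/2)} = 2

E = 4, F = 0, G = 1, so EG − F² = 4. Taking the positive square root: √(EG − F²) = 2. At (u, v) = (3*pi/5, -1/2): 2.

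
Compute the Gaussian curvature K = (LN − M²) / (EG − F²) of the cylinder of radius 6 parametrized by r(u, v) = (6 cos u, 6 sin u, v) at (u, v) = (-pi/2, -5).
K = 0

Coefficients of the first fundamental form: E = 36, F = 0, G = 1.
Coefficients of the second fundamental form: L = -6, M = 0, N = 0.
Assemble K = (LN − M²)/(EG − F²) = 0. At (u, v) = (-pi/2, -5): K = 0.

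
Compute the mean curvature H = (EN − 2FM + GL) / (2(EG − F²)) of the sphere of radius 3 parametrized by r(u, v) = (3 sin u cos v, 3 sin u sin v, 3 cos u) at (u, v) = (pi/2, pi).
H = -1/3

With E = 9, F = 0, G = 9*sin(u)^2, L = -3*sin(u)/Abs(sin(u)), M = 0, N = -3*sin(u)^3/Abs(sin(u)), assemble
  H = (EN − 2FM + GL) / (2(EG − F²)) = -sin(u)/(3*Abs(sin(u))).
At (u, v) = (pi/2, pi): H = -1/3.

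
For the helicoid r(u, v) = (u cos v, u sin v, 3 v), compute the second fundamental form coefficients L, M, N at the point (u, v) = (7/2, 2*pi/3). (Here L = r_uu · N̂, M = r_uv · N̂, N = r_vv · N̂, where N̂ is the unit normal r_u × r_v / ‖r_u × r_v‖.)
L = 0;  M = -6*sqrt(85)/85;  N = 0

Compute the unit normal N̂(u, v) = (3*sin(v)/sqrt(u^2 + 9), -3*cos(v)/sqrt(u^2 + 9), u/sqrt(u^2 + 9)), and the second partials r_uu, r_uv, r_vv. Take dot products:
  L(u, v) = r_uu · N̂ = 0,
  M(u, v) = r_uv · N̂ = -3/sqrt(u^2 + 9),
  N(u, v) = r_vv · N̂ = 0.
Evaluating at (u, v) = (7/2, 2*pi/3):
  L = 0, M = -6*sqrt(85)/85, N = 0.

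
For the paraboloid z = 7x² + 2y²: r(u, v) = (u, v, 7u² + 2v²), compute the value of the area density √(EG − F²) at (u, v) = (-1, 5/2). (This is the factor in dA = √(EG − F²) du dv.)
√(EG − F²)|_{(-1, 5/2)} = 3*sqrt(33)

E = 196*u^2 + 1, F = 56*u*v, G = 16*v^2 + 1, so EG − F² = 196*u^2 + 16*v^2 + 1. Taking the positive square root: √(EG − F²) = sqrt(196*u^2 + 16*v^2 + 1). At (u, v) = (-1, 5/2): 3*sqrt(33).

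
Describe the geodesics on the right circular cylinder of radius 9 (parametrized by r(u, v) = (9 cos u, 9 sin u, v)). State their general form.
The cylinder is flat (K = 0) and locally isometric to the plane via the development (u, v) ↦ (9 u, v). Geodesics are the pre-images of straight lines: circles (v constant), vertical lines (u constant), and helices (v = c · u + d) for constants c, d.

A right cylinder has E = 9², F = 0, G = 1, so EG − F² = 9², and L = −9, M = N = 0, giving K = (LN − M²)/(EG − F²) = 0 everywhere. A flat surface is locally isometric to the Euclidean plane via the map (u, v) ↦ (9 u, v). Straight lines in the (x̃, ỹ) plane pull back to: (a) horizontal circles (v = const), (b) vertical generators (u = const), and (c) helices (9 u tan θ = v, i.e. v = c · u + d).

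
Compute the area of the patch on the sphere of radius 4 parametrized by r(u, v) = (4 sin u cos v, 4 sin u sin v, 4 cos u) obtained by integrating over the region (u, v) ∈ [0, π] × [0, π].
Area = 32*pi

Area = ∫∫ √(EG − F²) du dv with √(EG − F²) = 16*Abs(sin(u)). Integrating over [0, π] × [0, π] gives 32*pi.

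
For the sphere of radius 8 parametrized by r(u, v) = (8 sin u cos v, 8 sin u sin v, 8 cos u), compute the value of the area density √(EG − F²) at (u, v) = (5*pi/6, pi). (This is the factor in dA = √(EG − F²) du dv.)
√(EG − F²)|_{(5*pi/6, pi)} = 32

E = 64, F = 0, G = 64*sin(u)^2, so EG − F² = 4096*sin(u)^2. Taking the positive square root: √(EG − F²) = 64*Abs(sin(u)). At (u, v) = (5*pi/6, pi): 32.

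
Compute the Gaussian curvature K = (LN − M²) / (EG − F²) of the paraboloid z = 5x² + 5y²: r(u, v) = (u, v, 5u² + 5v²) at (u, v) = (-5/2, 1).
K = 25/131769

Coefficients of the first fundamental form: E = 100*u^2 + 1, F = 100*u*v, G = 100*v^2 + 1.
Coefficients of the second fundamental form: L = 10/sqrt(100*u^2 + 100*v^2 + 1), M = 0, N = 10/sqrt(100*u^2 + 100*v^2 + 1).
Assemble K = (LN − M²)/(EG − F²) = 100/(10000*u^4 + 20000*u^2*v^2 + 200*u^2 + 10000*v^4 + 200*v^2 + 1). At (u, v) = (-5/2, 1): K = 25/131769.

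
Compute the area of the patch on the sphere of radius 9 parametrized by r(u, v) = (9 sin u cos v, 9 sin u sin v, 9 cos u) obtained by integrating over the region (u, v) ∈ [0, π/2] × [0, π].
Area = 81*pi

Area = ∫∫ √(EG − F²) du dv with √(EG − F²) = 81*Abs(sin(u)). Integrating over [0, π/2] × [0, π] gives 81*pi.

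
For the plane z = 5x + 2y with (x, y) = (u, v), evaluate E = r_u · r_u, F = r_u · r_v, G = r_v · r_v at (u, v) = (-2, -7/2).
E = 26;  F = 10;  G = 5

Partials: r_u = (1, 0, 5), r_v = (0, 1, 2). As functions of (u, v):
  E = r_u · r_u = 26,
  F = r_u · r_v = 10,
  G = r_v · r_v = 5.
Evaluating at (u, v) = (-2, -7/2): E = 26, F = 10, G = 5.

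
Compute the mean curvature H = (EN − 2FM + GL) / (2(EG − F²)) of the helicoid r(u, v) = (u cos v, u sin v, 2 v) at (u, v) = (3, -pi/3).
H = 0

With E = 1, F = 0, G = u^2 + 4, L = 0, M = -2/sqrt(u^2 + 4), N = 0, assemble
  H = (EN − 2FM + GL) / (2(EG − F²)) = 0.
At (u, v) = (3, -pi/3): H = 0.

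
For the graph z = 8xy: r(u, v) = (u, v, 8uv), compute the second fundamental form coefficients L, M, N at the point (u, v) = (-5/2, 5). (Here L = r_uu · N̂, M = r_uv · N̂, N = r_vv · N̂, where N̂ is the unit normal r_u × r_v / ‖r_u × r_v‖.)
L = 0;  M = 8*sqrt(2001)/2001;  N = 0

Compute the unit normal N̂(u, v) = (-8*v/sqrt(64*u^2 + 64*v^2 + 1), -8*u/sqrt(64*u^2 + 64*v^2 + 1), 1/sqrt(64*u^2 + 64*v^2 + 1)), and the second partials r_uu, r_uv, r_vv. Take dot products:
  L(u, v) = r_uu · N̂ = 0,
  M(u, v) = r_uv · N̂ = 8/sqrt(64*u^2 + 64*v^2 + 1),
  N(u, v) = r_vv · N̂ = 0.
Evaluating at (u, v) = (-5/2, 5):
  L = 0, M = 8*sqrt(2001)/2001, N = 0.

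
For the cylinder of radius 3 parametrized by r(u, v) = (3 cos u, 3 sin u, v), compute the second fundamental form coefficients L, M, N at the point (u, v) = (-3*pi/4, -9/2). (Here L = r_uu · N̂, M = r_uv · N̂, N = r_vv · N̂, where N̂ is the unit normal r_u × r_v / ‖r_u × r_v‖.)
L = -3;  M = 0;  N = 0

Compute the unit normal N̂(u, v) = (cos(u), sin(u), 0), and the second partials r_uu, r_uv, r_vv. Take dot products:
  L(u, v) = r_uu · N̂ = -3,
  M(u, v) = r_uv · N̂ = 0,
  N(u, v) = r_vv · N̂ = 0.
Evaluating at (u, v) = (-3*pi/4, -9/2):
  L = -3, M = 0, N = 0.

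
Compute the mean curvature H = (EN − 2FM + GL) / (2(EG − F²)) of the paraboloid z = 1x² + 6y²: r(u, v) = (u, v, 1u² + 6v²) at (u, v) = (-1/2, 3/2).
H = 337*sqrt(326)/106276

With E = 4*u^2 + 1, F = 24*u*v, G = 144*v^2 + 1, L = 2/sqrt(4*u^2 + 144*v^2 + 1), M = 0, N = 12/sqrt(4*u^2 + 144*v^2 + 1), assemble
  H = (EN − 2FM + GL) / (2(EG − F²)) = (24*u^2 + 144*v^2 + 7)/(4*u^2 + 144*v^2 + 1)^(3/2).
At (u, v) = (-1/2, 3/2): H = 337*sqrt(326)/106276.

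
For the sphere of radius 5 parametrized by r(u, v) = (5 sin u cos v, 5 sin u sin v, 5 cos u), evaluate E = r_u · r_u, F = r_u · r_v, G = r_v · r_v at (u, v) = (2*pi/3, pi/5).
E = 25;  F = 0;  G = 75/4

Partials: r_u = (5*cos(u)*cos(v), 5*sin(v)*cos(u), -5*sin(u)), r_v = (-5*sin(u)*sin(v), 5*sin(u)*cos(v), 0). As functions of (u, v):
  E = r_u · r_u = 25,
  F = r_u · r_v = 0,
  G = r_v · r_v = 25*sin(u)^2.
Evaluating at (u, v) = (2*pi/3, pi/5): E = 25, F = 0, G = 75/4.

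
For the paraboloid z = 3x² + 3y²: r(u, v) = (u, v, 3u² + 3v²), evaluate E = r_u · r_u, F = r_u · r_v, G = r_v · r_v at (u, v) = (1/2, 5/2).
E = 10;  F = 45;  G = 226

Partials: r_u = (1, 0, 6*u), r_v = (0, 1, 6*v). As functions of (u, v):
  E = r_u · r_u = 36*u^2 + 1,
  F = r_u · r_v = 36*u*v,
  G = r_v · r_v = 36*v^2 + 1.
Evaluating at (u, v) = (1/2, 5/2): E = 10, F = 45, G = 226.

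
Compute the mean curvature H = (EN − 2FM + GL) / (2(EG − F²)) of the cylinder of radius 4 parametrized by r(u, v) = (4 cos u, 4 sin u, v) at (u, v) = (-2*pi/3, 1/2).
H = -1/8

With E = 16, F = 0, G = 1, L = -4, M = 0, N = 0, assemble
  H = (EN − 2FM + GL) / (2(EG − F²)) = -1/8.
At (u, v) = (-2*pi/3, 1/2): H = -1/8.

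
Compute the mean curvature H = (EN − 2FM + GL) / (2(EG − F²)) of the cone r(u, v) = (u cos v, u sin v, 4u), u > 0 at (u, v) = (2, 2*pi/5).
H = sqrt(17)/17

With E = 17, F = 0, G = u^2, L = 0, M = 0, N = 4*sqrt(17)*u^2/(17*Abs(u)), assemble
  H = (EN − 2FM + GL) / (2(EG − F²)) = 2*sqrt(17)/(17*Abs(u)).
At (u, v) = (2, 2*pi/5): H = sqrt(17)/17.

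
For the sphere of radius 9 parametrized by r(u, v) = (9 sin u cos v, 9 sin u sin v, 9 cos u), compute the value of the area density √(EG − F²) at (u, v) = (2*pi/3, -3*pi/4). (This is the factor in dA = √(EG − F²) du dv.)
√(EG − F²)|_{(2*pi/3, -3*pi/4)} = 81*sqrt(3)/2

E = 81, F = 0, G = 81*sin(u)^2, so EG − F² = 6561*sin(u)^2. Taking the positive square root: √(EG − F²) = 81*Abs(sin(u)). At (u, v) = (2*pi/3, -3*pi/4): 81*sqrt(3)/2.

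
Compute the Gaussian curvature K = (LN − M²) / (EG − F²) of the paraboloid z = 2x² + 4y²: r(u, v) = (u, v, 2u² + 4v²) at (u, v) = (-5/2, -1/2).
K = 32/13689

Coefficients of the first fundamental form: E = 16*u^2 + 1, F = 32*u*v, G = 64*v^2 + 1.
Coefficients of the second fundamental form: L = 4/sqrt(16*u^2 + 64*v^2 + 1), M = 0, N = 8/sqrt(16*u^2 + 64*v^2 + 1).
Assemble K = (LN − M²)/(EG − F²) = 32/(256*u^4 + 2048*u^2*v^2 + 32*u^2 + 4096*v^4 + 128*v^2 + 1). At (u, v) = (-5/2, -1/2): K = 32/13689.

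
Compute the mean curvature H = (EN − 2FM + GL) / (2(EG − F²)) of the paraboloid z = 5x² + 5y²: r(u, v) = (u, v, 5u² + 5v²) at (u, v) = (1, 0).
H = 510*sqrt(101)/10201

With E = 100*u^2 + 1, F = 100*u*v, G = 100*v^2 + 1, L = 10/sqrt(100*u^2 + 100*v^2 + 1), M = 0, N = 10/sqrt(100*u^2 + 100*v^2 + 1), assemble
  H = (EN − 2FM + GL) / (2(EG − F²)) = 10*(50*u^2 + 50*v^2 + 1)/(100*u^2 + 100*v^2 + 1)^(3/2).
At (u, v) = (1, 0): H = 510*sqrt(101)/10201.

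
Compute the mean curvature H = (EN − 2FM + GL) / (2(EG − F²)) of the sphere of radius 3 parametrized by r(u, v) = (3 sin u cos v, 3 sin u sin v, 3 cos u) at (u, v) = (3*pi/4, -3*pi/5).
H = -1/3

With E = 9, F = 0, G = 9*sin(u)^2, L = -3*sin(u)/Abs(sin(u)), M = 0, N = -3*sin(u)^3/Abs(sin(u)), assemble
  H = (EN − 2FM + GL) / (2(EG − F²)) = -sin(u)/(3*Abs(sin(u))).
At (u, v) = (3*pi/4, -3*pi/5): H = -1/3.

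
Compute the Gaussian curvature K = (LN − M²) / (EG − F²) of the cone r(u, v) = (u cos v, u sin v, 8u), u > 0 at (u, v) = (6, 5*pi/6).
K = 0

Coefficients of the first fundamental form: E = 65, F = 0, G = u^2.
Coefficients of the second fundamental form: L = 0, M = 0, N = 8*sqrt(65)*u^2/(65*Abs(u)).
Assemble K = (LN − M²)/(EG − F²) = 0. At (u, v) = (6, 5*pi/6): K = 0.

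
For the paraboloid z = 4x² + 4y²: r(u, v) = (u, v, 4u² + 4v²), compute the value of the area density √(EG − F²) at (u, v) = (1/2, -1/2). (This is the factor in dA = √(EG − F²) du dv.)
√(EG − F²)|_{(1/2, -1/2)} = sqrt(33)

E = 64*u^2 + 1, F = 64*u*v, G = 64*v^2 + 1, so EG − F² = 64*u^2 + 64*v^2 + 1. Taking the positive square root: √(EG − F²) = sqrt(64*u^2 + 64*v^2 + 1). At (u, v) = (1/2, -1/2): sqrt(33).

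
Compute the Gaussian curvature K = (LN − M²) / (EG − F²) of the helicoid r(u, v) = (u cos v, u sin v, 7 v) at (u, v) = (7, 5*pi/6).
K = -1/196

Coefficients of the first fundamental form: E = 1, F = 0, G = u^2 + 49.
Coefficients of the second fundamental form: L = 0, M = -7/sqrt(u^2 + 49), N = 0.
Assemble K = (LN − M²)/(EG − F²) = -49/(u^2 + 49)^2. At (u, v) = (7, 5*pi/6): K = -1/196.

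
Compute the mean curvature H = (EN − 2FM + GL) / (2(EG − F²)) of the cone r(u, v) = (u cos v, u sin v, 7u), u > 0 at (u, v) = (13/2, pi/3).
H = 7*sqrt(2)/130

With E = 50, F = 0, G = u^2, L = 0, M = 0, N = 7*sqrt(2)*u^2/(10*Abs(u)), assemble
  H = (EN − 2FM + GL) / (2(EG − F²)) = 7*sqrt(2)/(20*Abs(u)).
At (u, v) = (13/2, pi/3): H = 7*sqrt(2)/130.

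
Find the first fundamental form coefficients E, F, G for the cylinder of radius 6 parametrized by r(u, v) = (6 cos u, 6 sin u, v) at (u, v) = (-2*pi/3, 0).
E = 36;  F = 0;  G = 1

Partials: r_u = (-6*sin(u), 6*cos(u), 0), r_v = (0, 0, 1). As functions of (u, v):
  E = r_u · r_u = 36,
  F = r_u · r_v = 0,
  G = r_v · r_v = 1.
Evaluating at (u, v) = (-2*pi/3, 0): E = 36, F = 0, G = 1.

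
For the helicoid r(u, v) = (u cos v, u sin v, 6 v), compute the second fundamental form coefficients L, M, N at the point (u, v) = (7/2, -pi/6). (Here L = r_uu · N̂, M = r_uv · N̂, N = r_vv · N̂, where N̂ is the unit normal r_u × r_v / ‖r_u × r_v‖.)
L = 0;  M = -12*sqrt(193)/193;  N = 0

Compute the unit normal N̂(u, v) = (6*sin(v)/sqrt(u^2 + 36), -6*cos(v)/sqrt(u^2 + 36), u/sqrt(u^2 + 36)), and the second partials r_uu, r_uv, r_vv. Take dot products:
  L(u, v) = r_uu · N̂ = 0,
  M(u, v) = r_uv · N̂ = -6/sqrt(u^2 + 36),
  N(u, v) = r_vv · N̂ = 0.
Evaluating at (u, v) = (7/2, -pi/6):
  L = 0, M = -12*sqrt(193)/193, N = 0.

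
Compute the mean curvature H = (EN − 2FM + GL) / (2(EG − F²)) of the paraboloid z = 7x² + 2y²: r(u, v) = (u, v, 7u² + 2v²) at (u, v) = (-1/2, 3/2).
H = 359*sqrt(86)/7396

With E = 196*u^2 + 1, F = 56*u*v, G = 16*v^2 + 1, L = 14/sqrt(196*u^2 + 16*v^2 + 1), M = 0, N = 4/sqrt(196*u^2 + 16*v^2 + 1), assemble
  H = (EN − 2FM + GL) / (2(EG − F²)) = (392*u^2 + 112*v^2 + 9)/(196*u^2 + 16*v^2 + 1)^(3/2).
At (u, v) = (-1/2, 3/2): H = 359*sqrt(86)/7396.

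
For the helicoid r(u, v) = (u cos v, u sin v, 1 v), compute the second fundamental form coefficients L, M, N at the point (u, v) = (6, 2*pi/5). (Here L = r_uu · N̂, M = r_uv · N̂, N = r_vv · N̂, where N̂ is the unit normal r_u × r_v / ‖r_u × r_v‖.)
L = 0;  M = -sqrt(37)/37;  N = 0

Compute the unit normal N̂(u, v) = (sin(v)/sqrt(u^2 + 1), -cos(v)/sqrt(u^2 + 1), u/sqrt(u^2 + 1)), and the second partials r_uu, r_uv, r_vv. Take dot products:
  L(u, v) = r_uu · N̂ = 0,
  M(u, v) = r_uv · N̂ = -1/sqrt(u^2 + 1),
  N(u, v) = r_vv · N̂ = 0.
Evaluating at (u, v) = (6, 2*pi/5):
  L = 0, M = -sqrt(37)/37, N = 0.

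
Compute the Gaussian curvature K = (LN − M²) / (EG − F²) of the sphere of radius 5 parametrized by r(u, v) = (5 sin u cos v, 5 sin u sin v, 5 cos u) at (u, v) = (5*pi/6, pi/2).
K = 1/25

Coefficients of the first fundamental form: E = 25, F = 0, G = 25*sin(u)^2.
Coefficients of the second fundamental form: L = -5*sin(u)/Abs(sin(u)), M = 0, N = -5*sin(u)^3/Abs(sin(u)).
Assemble K = (LN − M²)/(EG − F²) = 1/25. At (u, v) = (5*pi/6, pi/2): K = 1/25.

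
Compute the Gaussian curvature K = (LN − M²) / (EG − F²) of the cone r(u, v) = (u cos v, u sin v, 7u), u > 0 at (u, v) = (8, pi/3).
K = 0

Coefficients of the first fundamental form: E = 50, F = 0, G = u^2.
Coefficients of the second fundamental form: L = 0, M = 0, N = 7*sqrt(2)*u^2/(10*Abs(u)).
Assemble K = (LN − M²)/(EG − F²) = 0. At (u, v) = (8, pi/3): K = 0.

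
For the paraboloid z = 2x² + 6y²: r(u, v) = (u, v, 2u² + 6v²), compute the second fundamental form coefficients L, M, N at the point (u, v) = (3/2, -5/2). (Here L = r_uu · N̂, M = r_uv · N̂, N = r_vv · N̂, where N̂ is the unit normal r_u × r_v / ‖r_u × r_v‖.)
L = 4*sqrt(937)/937;  M = 0;  N = 12*sqrt(937)/937

Compute the unit normal N̂(u, v) = (-4*u/sqrt(16*u^2 + 144*v^2 + 1), -12*v/sqrt(16*u^2 + 144*v^2 + 1), 1/sqrt(16*u^2 + 144*v^2 + 1)), and the second partials r_uu, r_uv, r_vv. Take dot products:
  L(u, v) = r_uu · N̂ = 4/sqrt(16*u^2 + 144*v^2 + 1),
  M(u, v) = r_uv · N̂ = 0,
  N(u, v) = r_vv · N̂ = 12/sqrt(16*u^2 + 144*v^2 + 1).
Evaluating at (u, v) = (3/2, -5/2):
  L = 4*sqrt(937)/937, M = 0, N = 12*sqrt(937)/937.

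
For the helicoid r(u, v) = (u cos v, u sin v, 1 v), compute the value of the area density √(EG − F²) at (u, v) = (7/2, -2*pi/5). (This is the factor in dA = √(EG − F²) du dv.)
√(EG − F²)|_{(7/2, -2*pi/5)} = sqrt(53)/2

E = 1, F = 0, G = u^2 + 1, so EG − F² = u^2 + 1. Taking the positive square root: √(EG − F²) = sqrt(u^2 + 1). At (u, v) = (7/2, -2*pi/5): sqrt(53)/2.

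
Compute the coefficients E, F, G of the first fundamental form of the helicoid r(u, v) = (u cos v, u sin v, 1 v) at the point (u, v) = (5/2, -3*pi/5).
E = 1;  F = 0;  G = 29/4

Partials: r_u = (cos(v), sin(v), 0), r_v = (-u*sin(v), u*cos(v), 1). As functions of (u, v):
  E = r_u · r_u = 1,
  F = r_u · r_v = 0,
  G = r_v · r_v = u^2 + 1.
Evaluating at (u, v) = (5/2, -3*pi/5): E = 1, F = 0, G = 29/4.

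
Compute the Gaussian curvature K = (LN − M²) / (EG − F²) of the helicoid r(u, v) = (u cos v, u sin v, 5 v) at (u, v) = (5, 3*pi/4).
K = -1/100

Coefficients of the first fundamental form: E = 1, F = 0, G = u^2 + 25.
Coefficients of the second fundamental form: L = 0, M = -5/sqrt(u^2 + 25), N = 0.
Assemble K = (LN − M²)/(EG − F²) = -25/(u^2 + 25)^2. At (u, v) = (5, 3*pi/4): K = -1/100.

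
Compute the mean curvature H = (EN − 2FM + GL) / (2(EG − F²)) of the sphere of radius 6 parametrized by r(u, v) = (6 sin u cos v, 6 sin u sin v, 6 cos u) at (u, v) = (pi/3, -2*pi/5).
H = -1/6

With E = 36, F = 0, G = 36*sin(u)^2, L = -6*sin(u)/Abs(sin(u)), M = 0, N = -6*sin(u)^3/Abs(sin(u)), assemble
  H = (EN − 2FM + GL) / (2(EG − F²)) = -sin(u)/(6*Abs(sin(u))).
At (u, v) = (pi/3, -2*pi/5): H = -1/6.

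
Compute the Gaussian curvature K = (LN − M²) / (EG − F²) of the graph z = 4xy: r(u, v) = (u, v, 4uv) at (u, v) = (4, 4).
K = -16/263169

Coefficients of the first fundamental form: E = 16*v^2 + 1, F = 16*u*v, G = 16*u^2 + 1.
Coefficients of the second fundamental form: L = 0, M = 4/sqrt(16*u^2 + 16*v^2 + 1), N = 0.
Assemble K = (LN − M²)/(EG − F²) = -16/(256*u^4 + 512*u^2*v^2 + 32*u^2 + 256*v^4 + 32*v^2 + 1). At (u, v) = (4, 4): K = -16/263169.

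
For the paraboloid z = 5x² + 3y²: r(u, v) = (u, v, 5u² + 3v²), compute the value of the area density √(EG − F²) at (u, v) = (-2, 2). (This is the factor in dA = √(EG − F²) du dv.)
√(EG − F²)|_{(-2, 2)} = sqrt(545)

E = 100*u^2 + 1, F = 60*u*v, G = 36*v^2 + 1, so EG − F² = 100*u^2 + 36*v^2 + 1. Taking the positive square root: √(EG − F²) = sqrt(100*u^2 + 36*v^2 + 1). At (u, v) = (-2, 2): sqrt(545).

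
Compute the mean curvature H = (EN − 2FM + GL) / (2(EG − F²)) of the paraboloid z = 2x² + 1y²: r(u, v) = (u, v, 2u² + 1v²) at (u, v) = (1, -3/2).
H = 37*sqrt(26)/676

With E = 16*u^2 + 1, F = 8*u*v, G = 4*v^2 + 1, L = 4/sqrt(16*u^2 + 4*v^2 + 1), M = 0, N = 2/sqrt(16*u^2 + 4*v^2 + 1), assemble
  H = (EN − 2FM + GL) / (2(EG − F²)) = (16*u^2 + 8*v^2 + 3)/(16*u^2 + 4*v^2 + 1)^(3/2).
At (u, v) = (1, -3/2): H = 37*sqrt(26)/676.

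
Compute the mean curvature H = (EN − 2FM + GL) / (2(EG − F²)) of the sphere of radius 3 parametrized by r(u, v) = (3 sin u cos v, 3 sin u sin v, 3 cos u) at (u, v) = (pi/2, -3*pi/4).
H = -1/3

With E = 9, F = 0, G = 9*sin(u)^2, L = -3*sin(u)/Abs(sin(u)), M = 0, N = -3*sin(u)^3/Abs(sin(u)), assemble
  H = (EN − 2FM + GL) / (2(EG − F²)) = -sin(u)/(3*Abs(sin(u))).
At (u, v) = (pi/2, -3*pi/4): H = -1/3.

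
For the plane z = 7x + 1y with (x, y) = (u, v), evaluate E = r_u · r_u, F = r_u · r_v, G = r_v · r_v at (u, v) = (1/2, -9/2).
E = 50;  F = 7;  G = 2

Partials: r_u = (1, 0, 7), r_v = (0, 1, 1). As functions of (u, v):
  E = r_u · r_u = 50,
  F = r_u · r_v = 7,
  G = r_v · r_v = 2.
Evaluating at (u, v) = (1/2, -9/2): E = 50, F = 7, G = 2.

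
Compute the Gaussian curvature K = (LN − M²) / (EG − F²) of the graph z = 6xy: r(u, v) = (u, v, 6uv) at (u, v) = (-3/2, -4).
K = -9/108241

Coefficients of the first fundamental form: E = 36*v^2 + 1, F = 36*u*v, G = 36*u^2 + 1.
Coefficients of the second fundamental form: L = 0, M = 6/sqrt(36*u^2 + 36*v^2 + 1), N = 0.
Assemble K = (LN − M²)/(EG − F²) = -36/(1296*u^4 + 2592*u^2*v^2 + 72*u^2 + 1296*v^4 + 72*v^2 + 1). At (u, v) = (-3/2, -4): K = -9/108241.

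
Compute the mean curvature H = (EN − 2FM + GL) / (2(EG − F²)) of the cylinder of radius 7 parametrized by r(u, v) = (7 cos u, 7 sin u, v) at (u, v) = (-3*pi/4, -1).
H = -1/14

With E = 49, F = 0, G = 1, L = -7, M = 0, N = 0, assemble
  H = (EN − 2FM + GL) / (2(EG − F²)) = -1/14.
At (u, v) = (-3*pi/4, -1): H = -1/14.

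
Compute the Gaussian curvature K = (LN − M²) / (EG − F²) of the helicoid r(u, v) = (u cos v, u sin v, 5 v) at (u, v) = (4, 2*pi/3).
K = -25/1681

Coefficients of the first fundamental form: E = 1, F = 0, G = u^2 + 25.
Coefficients of the second fundamental form: L = 0, M = -5/sqrt(u^2 + 25), N = 0.
Assemble K = (LN − M²)/(EG − F²) = -25/(u^2 + 25)^2. At (u, v) = (4, 2*pi/3): K = -25/1681.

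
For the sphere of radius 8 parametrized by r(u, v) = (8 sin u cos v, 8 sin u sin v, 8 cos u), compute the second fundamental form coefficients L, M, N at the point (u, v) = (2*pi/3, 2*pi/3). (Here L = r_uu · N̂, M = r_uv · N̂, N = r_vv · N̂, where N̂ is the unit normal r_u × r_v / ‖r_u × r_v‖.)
L = -8;  M = 0;  N = -6

Compute the unit normal N̂(u, v) = (sin(u)^2*cos(v)/Abs(sin(u)), sin(u)^2*sin(v)/Abs(sin(u)), sin(2*u)/(2*Abs(sin(u)))), and the second partials r_uu, r_uv, r_vv. Take dot products:
  L(u, v) = r_uu · N̂ = -8*sin(u)/Abs(sin(u)),
  M(u, v) = r_uv · N̂ = 0,
  N(u, v) = r_vv · N̂ = -8*sin(u)^3/Abs(sin(u)).
Evaluating at (u, v) = (2*pi/3, 2*pi/3):
  L = -8, M = 0, N = -6.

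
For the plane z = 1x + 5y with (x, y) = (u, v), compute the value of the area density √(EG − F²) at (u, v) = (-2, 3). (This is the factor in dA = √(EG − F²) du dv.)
√(EG − F²)|_{(-2, 3)} = 3*sqrt(3)

E = 2, F = 5, G = 26, so EG − F² = 27. Taking the positive square root: √(EG − F²) = 3*sqrt(3). At (u, v) = (-2, 3): 3*sqrt(3).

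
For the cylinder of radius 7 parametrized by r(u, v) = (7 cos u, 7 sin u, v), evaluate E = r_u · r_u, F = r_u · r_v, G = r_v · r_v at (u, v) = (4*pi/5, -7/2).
E = 49;  F = 0;  G = 1

Partials: r_u = (-7*sin(u), 7*cos(u), 0), r_v = (0, 0, 1). As functions of (u, v):
  E = r_u · r_u = 49,
  F = r_u · r_v = 0,
  G = r_v · r_v = 1.
Evaluating at (u, v) = (4*pi/5, -7/2): E = 49, F = 0, G = 1.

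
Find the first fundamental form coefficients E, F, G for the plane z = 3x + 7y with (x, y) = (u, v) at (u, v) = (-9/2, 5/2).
E = 10;  F = 21;  G = 50

Partials: r_u = (1, 0, 3), r_v = (0, 1, 7). As functions of (u, v):
  E = r_u · r_u = 10,
  F = r_u · r_v = 21,
  G = r_v · r_v = 50.
Evaluating at (u, v) = (-9/2, 5/2): E = 10, F = 21, G = 50.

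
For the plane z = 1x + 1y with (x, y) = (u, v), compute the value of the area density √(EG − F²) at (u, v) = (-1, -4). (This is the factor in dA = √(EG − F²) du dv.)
√(EG − F²)|_{(-1, -4)} = sqrt(3)

E = 2, F = 1, G = 2, so EG − F² = 3. Taking the positive square root: √(EG − F²) = sqrt(3). At (u, v) = (-1, -4): sqrt(3).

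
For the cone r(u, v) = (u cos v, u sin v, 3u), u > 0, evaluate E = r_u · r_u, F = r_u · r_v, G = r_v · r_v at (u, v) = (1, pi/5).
E = 10;  F = 0;  G = 1

Partials: r_u = (cos(v), sin(v), 3), r_v = (-u*sin(v), u*cos(v), 0). As functions of (u, v):
  E = r_u · r_u = 10,
  F = r_u · r_v = 0,
  G = r_v · r_v = u^2.
Evaluating at (u, v) = (1, pi/5): E = 10, F = 0, G = 1.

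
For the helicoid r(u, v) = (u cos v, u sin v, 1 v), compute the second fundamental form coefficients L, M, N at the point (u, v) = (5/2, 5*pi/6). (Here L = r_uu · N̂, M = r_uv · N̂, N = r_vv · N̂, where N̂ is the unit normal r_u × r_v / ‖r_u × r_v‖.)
L = 0;  M = -2*sqrt(29)/29;  N = 0

Compute the unit normal N̂(u, v) = (sin(v)/sqrt(u^2 + 1), -cos(v)/sqrt(u^2 + 1), u/sqrt(u^2 + 1)), and the second partials r_uu, r_uv, r_vv. Take dot products:
  L(u, v) = r_uu · N̂ = 0,
  M(u, v) = r_uv · N̂ = -1/sqrt(u^2 + 1),
  N(u, v) = r_vv · N̂ = 0.
Evaluating at (u, v) = (5/2, 5*pi/6):
  L = 0, M = -2*sqrt(29)/29, N = 0.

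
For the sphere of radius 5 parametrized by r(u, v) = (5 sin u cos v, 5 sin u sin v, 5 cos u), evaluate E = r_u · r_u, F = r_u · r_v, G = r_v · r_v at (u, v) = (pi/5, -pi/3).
E = 25;  F = 0;  G = 125/8 - 25*sqrt(5)/8

Partials: r_u = (5*cos(u)*cos(v), 5*sin(v)*cos(u), -5*sin(u)), r_v = (-5*sin(u)*sin(v), 5*sin(u)*cos(v), 0). As functions of (u, v):
  E = r_u · r_u = 25,
  F = r_u · r_v = 0,
  G = r_v · r_v = 25*sin(u)^2.
Evaluating at (u, v) = (pi/5, -pi/3): E = 25, F = 0, G = 125/8 - 25*sqrt(5)/8.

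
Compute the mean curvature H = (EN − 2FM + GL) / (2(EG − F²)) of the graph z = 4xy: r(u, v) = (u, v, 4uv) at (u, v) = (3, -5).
H = 192*sqrt(545)/59405

With E = 16*v^2 + 1, F = 16*u*v, G = 16*u^2 + 1, L = 0, M = 4/sqrt(16*u^2 + 16*v^2 + 1), N = 0, assemble
  H = (EN − 2FM + GL) / (2(EG − F²)) = -64*u*v/(16*u^2 + 16*v^2 + 1)^(3/2).
At (u, v) = (3, -5): H = 192*sqrt(545)/59405.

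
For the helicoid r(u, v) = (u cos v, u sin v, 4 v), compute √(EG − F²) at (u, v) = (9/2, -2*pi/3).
√(EG − F²)|_{(9/2, -2*pi/3)} = sqrt(145)/2

E = 1, F = 0, G = u^2 + 16; EG − F² = u^2 + 16; √(EG − F²) = sqrt(u^2 + 16). At the given point: sqrt(145)/2.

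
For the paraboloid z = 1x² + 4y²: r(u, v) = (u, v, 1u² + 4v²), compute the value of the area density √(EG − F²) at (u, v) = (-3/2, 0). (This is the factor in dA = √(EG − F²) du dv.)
√(EG − F²)|_{(-3/2, 0)} = sqrt(10)

E = 4*u^2 + 1, F = 16*u*v, G = 64*v^2 + 1, so EG − F² = 4*u^2 + 64*v^2 + 1. Taking the positive square root: √(EG − F²) = sqrt(4*u^2 + 64*v^2 + 1). At (u, v) = (-3/2, 0): sqrt(10).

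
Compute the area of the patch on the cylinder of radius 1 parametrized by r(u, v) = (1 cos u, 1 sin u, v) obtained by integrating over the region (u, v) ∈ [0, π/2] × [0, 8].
Area = 4*pi

Area = ∫∫ √(EG − F²) du dv with √(EG − F²) = 1. Integrating over [0, π/2] × [0, 8] gives 4*pi.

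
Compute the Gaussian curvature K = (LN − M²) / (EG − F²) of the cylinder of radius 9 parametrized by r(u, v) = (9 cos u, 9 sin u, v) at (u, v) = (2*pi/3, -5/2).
K = 0

Coefficients of the first fundamental form: E = 81, F = 0, G = 1.
Coefficients of the second fundamental form: L = -9, M = 0, N = 0.
Assemble K = (LN − M²)/(EG − F²) = 0. At (u, v) = (2*pi/3, -5/2): K = 0.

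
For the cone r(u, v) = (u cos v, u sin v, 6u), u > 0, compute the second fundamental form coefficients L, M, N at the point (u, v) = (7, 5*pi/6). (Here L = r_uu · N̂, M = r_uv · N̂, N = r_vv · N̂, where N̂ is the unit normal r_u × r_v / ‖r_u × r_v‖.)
L = 0;  M = 0;  N = 42*sqrt(37)/37

Compute the unit normal N̂(u, v) = (-6*sqrt(37)*u*cos(v)/(37*Abs(u)), -6*sqrt(37)*u*sin(v)/(37*Abs(u)), sqrt(37)*u/(37*Abs(u))), and the second partials r_uu, r_uv, r_vv. Take dot products:
  L(u, v) = r_uu · N̂ = 0,
  M(u, v) = r_uv · N̂ = 0,
  N(u, v) = r_vv · N̂ = 6*sqrt(37)*u^2/(37*Abs(u)).
Evaluating at (u, v) = (7, 5*pi/6):
  L = 0, M = 0, N = 42*sqrt(37)/37.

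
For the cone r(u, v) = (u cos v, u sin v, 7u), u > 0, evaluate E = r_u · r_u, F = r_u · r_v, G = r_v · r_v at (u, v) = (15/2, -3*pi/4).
E = 50;  F = 0;  G = 225/4

Partials: r_u = (cos(v), sin(v), 7), r_v = (-u*sin(v), u*cos(v), 0). As functions of (u, v):
  E = r_u · r_u = 50,
  F = r_u · r_v = 0,
  G = r_v · r_v = u^2.
Evaluating at (u, v) = (15/2, -3*pi/4): E = 50, F = 0, G = 225/4.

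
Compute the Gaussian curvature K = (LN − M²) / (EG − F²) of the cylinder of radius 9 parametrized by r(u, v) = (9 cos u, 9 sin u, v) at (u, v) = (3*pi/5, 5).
K = 0

Coefficients of the first fundamental form: E = 81, F = 0, G = 1.
Coefficients of the second fundamental form: L = -9, M = 0, N = 0.
Assemble K = (LN − M²)/(EG − F²) = 0. At (u, v) = (3*pi/5, 5): K = 0.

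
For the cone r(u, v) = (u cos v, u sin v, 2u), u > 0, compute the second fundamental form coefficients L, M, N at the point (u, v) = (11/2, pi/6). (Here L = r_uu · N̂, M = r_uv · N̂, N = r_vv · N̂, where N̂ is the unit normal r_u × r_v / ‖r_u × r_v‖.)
L = 0;  M = 0;  N = 11*sqrt(5)/5

Compute the unit normal N̂(u, v) = (-2*sqrt(5)*u*cos(v)/(5*Abs(u)), -2*sqrt(5)*u*sin(v)/(5*Abs(u)), sqrt(5)*u/(5*Abs(u))), and the second partials r_uu, r_uv, r_vv. Take dot products:
  L(u, v) = r_uu · N̂ = 0,
  M(u, v) = r_uv · N̂ = 0,
  N(u, v) = r_vv · N̂ = 2*sqrt(5)*u^2/(5*Abs(u)).
Evaluating at (u, v) = (11/2, pi/6):
  L = 0, M = 0, N = 11*sqrt(5)/5.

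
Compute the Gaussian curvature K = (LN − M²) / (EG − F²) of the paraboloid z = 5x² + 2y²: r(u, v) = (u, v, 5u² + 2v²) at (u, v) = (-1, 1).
K = 40/13689

Coefficients of the first fundamental form: E = 100*u^2 + 1, F = 40*u*v, G = 16*v^2 + 1.
Coefficients of the second fundamental form: L = 10/sqrt(100*u^2 + 16*v^2 + 1), M = 0, N = 4/sqrt(100*u^2 + 16*v^2 + 1).
Assemble K = (LN − M²)/(EG − F²) = 40/(10000*u^4 + 3200*u^2*v^2 + 200*u^2 + 256*v^4 + 32*v^2 + 1). At (u, v) = (-1, 1): K = 40/13689.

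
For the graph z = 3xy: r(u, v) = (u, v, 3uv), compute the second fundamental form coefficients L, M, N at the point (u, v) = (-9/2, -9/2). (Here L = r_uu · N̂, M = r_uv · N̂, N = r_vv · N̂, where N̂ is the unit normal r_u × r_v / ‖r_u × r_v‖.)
L = 0;  M = 3*sqrt(1462)/731;  N = 0

Compute the unit normal N̂(u, v) = (-3*v/sqrt(9*u^2 + 9*v^2 + 1), -3*u/sqrt(9*u^2 + 9*v^2 + 1), 1/sqrt(9*u^2 + 9*v^2 + 1)), and the second partials r_uu, r_uv, r_vv. Take dot products:
  L(u, v) = r_uu · N̂ = 0,
  M(u, v) = r_uv · N̂ = 3/sqrt(9*u^2 + 9*v^2 + 1),
  N(u, v) = r_vv · N̂ = 0.
Evaluating at (u, v) = (-9/2, -9/2):
  L = 0, M = 3*sqrt(1462)/731, N = 0.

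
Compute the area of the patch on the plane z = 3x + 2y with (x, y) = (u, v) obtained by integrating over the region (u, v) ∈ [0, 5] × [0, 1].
Area = 5*sqrt(14)

Area = ∫∫ √(EG − F²) du dv with √(EG − F²) = sqrt(14). Integrating over [0, 5] × [0, 1] gives 5*sqrt(14).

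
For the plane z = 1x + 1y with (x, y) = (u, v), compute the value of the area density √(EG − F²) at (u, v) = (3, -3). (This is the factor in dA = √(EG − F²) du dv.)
√(EG − F²)|_{(3, -3)} = sqrt(3)

E = 2, F = 1, G = 2, so EG − F² = 3. Taking the positive square root: √(EG − F²) = sqrt(3). At (u, v) = (3, -3): sqrt(3).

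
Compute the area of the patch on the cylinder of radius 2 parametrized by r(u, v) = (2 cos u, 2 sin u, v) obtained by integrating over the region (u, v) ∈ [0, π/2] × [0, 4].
Area = 4*pi

Area = ∫∫ √(EG − F²) du dv with √(EG − F²) = 2. Integrating over [0, π/2] × [0, 4] gives 4*pi.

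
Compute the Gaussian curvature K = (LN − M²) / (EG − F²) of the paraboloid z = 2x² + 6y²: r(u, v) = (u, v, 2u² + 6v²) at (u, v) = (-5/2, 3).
K = 48/1951609

Coefficients of the first fundamental form: E = 16*u^2 + 1, F = 48*u*v, G = 144*v^2 + 1.
Coefficients of the second fundamental form: L = 4/sqrt(16*u^2 + 144*v^2 + 1), M = 0, N = 12/sqrt(16*u^2 + 144*v^2 + 1).
Assemble K = (LN − M²)/(EG − F²) = 48/(256*u^4 + 4608*u^2*v^2 + 32*u^2 + 20736*v^4 + 288*v^2 + 1). At (u, v) = (-5/2, 3): K = 48/1951609.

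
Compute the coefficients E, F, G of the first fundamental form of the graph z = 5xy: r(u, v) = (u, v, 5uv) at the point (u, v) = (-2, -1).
E = 26;  F = 50;  G = 101

Partials: r_u = (1, 0, 5*v), r_v = (0, 1, 5*u). As functions of (u, v):
  E = r_u · r_u = 25*v^2 + 1,
  F = r_u · r_v = 25*u*v,
  G = r_v · r_v = 25*u^2 + 1.
Evaluating at (u, v) = (-2, -1): E = 26, F = 50, G = 101.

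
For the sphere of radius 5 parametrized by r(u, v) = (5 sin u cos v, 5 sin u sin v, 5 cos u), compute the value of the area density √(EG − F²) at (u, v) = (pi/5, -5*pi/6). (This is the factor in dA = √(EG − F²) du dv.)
√(EG − F²)|_{(pi/5, -5*pi/6)} = 25*sqrt(10 - 2*sqrt(5))/4

E = 25, F = 0, G = 25*sin(u)^2, so EG − F² = 625*sin(u)^2. Taking the positive square root: √(EG − F²) = 25*Abs(sin(u)). At (u, v) = (pi/5, -5*pi/6): 25*sqrt(10 - 2*sqrt(5))/4.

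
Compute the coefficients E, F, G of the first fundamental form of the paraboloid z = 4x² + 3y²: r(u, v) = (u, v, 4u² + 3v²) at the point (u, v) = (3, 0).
E = 577;  F = 0;  G = 1

Partials: r_u = (1, 0, 8*u), r_v = (0, 1, 6*v). As functions of (u, v):
  E = r_u · r_u = 64*u^2 + 1,
  F = r_u · r_v = 48*u*v,
  G = r_v · r_v = 36*v^2 + 1.
Evaluating at (u, v) = (3, 0): E = 577, F = 0, G = 1.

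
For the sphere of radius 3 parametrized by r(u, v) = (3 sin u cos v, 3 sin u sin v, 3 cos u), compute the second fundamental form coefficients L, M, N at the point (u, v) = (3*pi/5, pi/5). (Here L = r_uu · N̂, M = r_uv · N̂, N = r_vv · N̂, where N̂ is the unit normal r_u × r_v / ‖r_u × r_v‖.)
L = -3;  M = 0;  N = -15/8 - 3*sqrt(5)/8

Compute the unit normal N̂(u, v) = (sin(u)^2*cos(v)/Abs(sin(u)), sin(u)^2*sin(v)/Abs(sin(u)), sin(2*u)/(2*Abs(sin(u)))), and the second partials r_uu, r_uv, r_vv. Take dot products:
  L(u, v) = r_uu · N̂ = -3*sin(u)/Abs(sin(u)),
  M(u, v) = r_uv · N̂ = 0,
  N(u, v) = r_vv · N̂ = -3*sin(u)^3/Abs(sin(u)).
Evaluating at (u, v) = (3*pi/5, pi/5):
  L = -3, M = 0, N = -15/8 - 3*sqrt(5)/8.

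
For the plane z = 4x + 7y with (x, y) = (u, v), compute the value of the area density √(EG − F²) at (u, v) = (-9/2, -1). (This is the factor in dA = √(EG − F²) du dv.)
√(EG − F²)|_{(-9/2, -1)} = sqrt(66)

E = 17, F = 28, G = 50, so EG − F² = 66. Taking the positive square root: √(EG − F²) = sqrt(66). At (u, v) = (-9/2, -1): sqrt(66).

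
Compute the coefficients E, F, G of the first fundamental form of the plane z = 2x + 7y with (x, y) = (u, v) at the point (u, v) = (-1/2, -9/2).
E = 5;  F = 14;  G = 50

Partials: r_u = (1, 0, 2), r_v = (0, 1, 7). As functions of (u, v):
  E = r_u · r_u = 5,
  F = r_u · r_v = 14,
  G = r_v · r_v = 50.
Evaluating at (u, v) = (-1/2, -9/2): E = 5, F = 14, G = 50.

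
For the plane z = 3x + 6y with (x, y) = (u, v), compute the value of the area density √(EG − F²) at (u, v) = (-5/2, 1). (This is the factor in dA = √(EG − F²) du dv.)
√(EG − F²)|_{(-5/2, 1)} = sqrt(46)

E = 10, F = 18, G = 37, so EG − F² = 46. Taking the positive square root: √(EG − F²) = sqrt(46). At (u, v) = (-5/2, 1): sqrt(46).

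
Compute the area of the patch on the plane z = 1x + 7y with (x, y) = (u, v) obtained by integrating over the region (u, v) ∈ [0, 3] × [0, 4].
Area = 12*sqrt(51)

Area = ∫∫ √(EG − F²) du dv with √(EG − F²) = sqrt(51). Integrating over [0, 3] × [0, 4] gives 12*sqrt(51).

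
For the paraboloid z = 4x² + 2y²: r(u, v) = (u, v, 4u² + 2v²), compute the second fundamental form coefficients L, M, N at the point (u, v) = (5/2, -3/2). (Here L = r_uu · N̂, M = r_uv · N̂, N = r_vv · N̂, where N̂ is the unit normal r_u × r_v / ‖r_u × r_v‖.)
L = 8*sqrt(437)/437;  M = 0;  N = 4*sqrt(437)/437

Compute the unit normal N̂(u, v) = (-8*u/sqrt(64*u^2 + 16*v^2 + 1), -4*v/sqrt(64*u^2 + 16*v^2 + 1), 1/sqrt(64*u^2 + 16*v^2 + 1)), and the second partials r_uu, r_uv, r_vv. Take dot products:
  L(u, v) = r_uu · N̂ = 8/sqrt(64*u^2 + 16*v^2 + 1),
  M(u, v) = r_uv · N̂ = 0,
  N(u, v) = r_vv · N̂ = 4/sqrt(64*u^2 + 16*v^2 + 1).
Evaluating at (u, v) = (5/2, -3/2):
  L = 8*sqrt(437)/437, M = 0, N = 4*sqrt(437)/437.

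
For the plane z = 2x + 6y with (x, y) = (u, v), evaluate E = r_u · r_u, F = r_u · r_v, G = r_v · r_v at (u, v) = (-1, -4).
E = 5;  F = 12;  G = 37

Partials: r_u = (1, 0, 2), r_v = (0, 1, 6). As functions of (u, v):
  E = r_u · r_u = 5,
  F = r_u · r_v = 12,
  G = r_v · r_v = 37.
Evaluating at (u, v) = (-1, -4): E = 5, F = 12, G = 37.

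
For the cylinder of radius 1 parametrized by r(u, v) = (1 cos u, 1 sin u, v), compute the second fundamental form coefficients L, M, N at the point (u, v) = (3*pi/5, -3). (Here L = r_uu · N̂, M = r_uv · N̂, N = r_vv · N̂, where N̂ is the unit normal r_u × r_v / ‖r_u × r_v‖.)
L = -1;  M = 0;  N = 0

Compute the unit normal N̂(u, v) = (cos(u), sin(u), 0), and the second partials r_uu, r_uv, r_vv. Take dot products:
  L(u, v) = r_uu · N̂ = -1,
  M(u, v) = r_uv · N̂ = 0,
  N(u, v) = r_vv · N̂ = 0.
Evaluating at (u, v) = (3*pi/5, -3):
  L = -1, M = 0, N = 0.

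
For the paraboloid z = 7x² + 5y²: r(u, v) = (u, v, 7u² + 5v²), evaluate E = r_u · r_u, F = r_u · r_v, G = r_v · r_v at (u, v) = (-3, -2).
E = 1765;  F = 840;  G = 401

Partials: r_u = (1, 0, 14*u), r_v = (0, 1, 10*v). As functions of (u, v):
  E = r_u · r_u = 196*u^2 + 1,
  F = r_u · r_v = 140*u*v,
  G = r_v · r_v = 100*v^2 + 1.
Evaluating at (u, v) = (-3, -2): E = 1765, F = 840, G = 401.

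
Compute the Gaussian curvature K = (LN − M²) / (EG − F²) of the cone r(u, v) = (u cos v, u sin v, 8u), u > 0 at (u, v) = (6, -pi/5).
K = 0

Coefficients of the first fundamental form: E = 65, F = 0, G = u^2.
Coefficients of the second fundamental form: L = 0, M = 0, N = 8*sqrt(65)*u^2/(65*Abs(u)).
Assemble K = (LN − M²)/(EG − F²) = 0. At (u, v) = (6, -pi/5): K = 0.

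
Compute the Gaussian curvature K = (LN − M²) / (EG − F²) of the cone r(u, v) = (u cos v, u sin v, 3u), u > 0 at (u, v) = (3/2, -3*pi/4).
K = 0

Coefficients of the first fundamental form: E = 10, F = 0, G = u^2.
Coefficients of the second fundamental form: L = 0, M = 0, N = 3*sqrt(10)*u^2/(10*Abs(u)).
Assemble K = (LN − M²)/(EG − F²) = 0. At (u, v) = (3/2, -3*pi/4): K = 0.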